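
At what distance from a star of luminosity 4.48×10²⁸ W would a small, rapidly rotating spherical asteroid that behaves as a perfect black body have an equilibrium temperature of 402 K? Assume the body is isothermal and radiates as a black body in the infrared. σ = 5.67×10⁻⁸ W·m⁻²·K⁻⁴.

d ≈ 7.76×10¹¹ m

For an isothermal black-emitting sphere, (1−a)S·πr² = σ·4πr²·T⁴ ⇒ S = 4σT⁴/(1−a).
S = 4·5.67×10⁻⁸·(402)⁴/1.00 = 5923 W/m².
Flux falls as S = L/(4πd²), so d = √(L/(4πS)) = √(4.48×10²⁸/(4π·5923)).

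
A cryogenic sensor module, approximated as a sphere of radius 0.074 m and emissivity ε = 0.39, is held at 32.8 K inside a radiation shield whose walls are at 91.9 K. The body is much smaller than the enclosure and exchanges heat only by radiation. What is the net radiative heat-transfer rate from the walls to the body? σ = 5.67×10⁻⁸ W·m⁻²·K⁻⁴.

P_net ≈ 0.107 W

For a small grey body in a large enclosure: P_net = εσA(T_body⁴ − T_wall⁴).
A = 4πr² = 0.06881 m²; T_body⁴ − T_wall⁴ = 1.157×10⁶ − 7.133×10⁷ = -7.017×10⁷ K⁴.
|P_net| = 0.39·5.67×10⁻⁸·0.06881·7.017×10⁷.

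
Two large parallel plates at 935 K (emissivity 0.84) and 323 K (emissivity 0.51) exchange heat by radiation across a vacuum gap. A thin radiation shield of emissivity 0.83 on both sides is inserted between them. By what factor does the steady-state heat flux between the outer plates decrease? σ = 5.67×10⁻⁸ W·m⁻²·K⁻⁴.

factor ≈ 1.66

Without shield: q₀ = σΔ(T⁴)/(1/ε₁+1/ε₂−1) with denominator 2.151.
With shield the two gaps are in series; the resistances add: (1/ε₁+1/ε_s−1)+(1/ε_s+1/ε₂−1) = 1.395+2.166 = 3.561.
Heat-flux ratio q₀/q = 3.561/2.151.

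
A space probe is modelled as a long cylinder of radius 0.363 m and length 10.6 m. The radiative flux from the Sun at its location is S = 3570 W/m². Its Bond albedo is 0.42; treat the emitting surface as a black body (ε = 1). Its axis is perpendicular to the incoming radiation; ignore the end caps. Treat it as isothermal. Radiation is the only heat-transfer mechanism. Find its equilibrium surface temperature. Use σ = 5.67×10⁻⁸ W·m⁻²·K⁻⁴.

T ≈ 328 K

At equilibrium, absorbed power = emitted power.
Absorbing cross-section = 2rL = 7.696 m²; emitting surface = 2πrL = 24.18 m² (ratio π).
(1−a)S·A_cross = εσ·A_surf·T⁴  ⇒  T⁴ = (1−a)S/(πσ).
T⁴ = 0.580·3570/(π·5.67×10⁻⁸) = 1.162×10¹⁰ K⁴.
T = (1.162×10¹⁰)^(1/4).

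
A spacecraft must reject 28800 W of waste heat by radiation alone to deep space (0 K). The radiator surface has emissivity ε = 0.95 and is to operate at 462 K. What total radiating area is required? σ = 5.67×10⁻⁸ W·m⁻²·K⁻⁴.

P = εσA T⁴ ⇒ A = P/(εσT⁴).
T⁴ = 4.556×10¹⁰ K⁴.
A = 28800/(0.95 × 5.67×10⁻⁸ × 4.556×10¹⁰).

A ≈ 11.7 m²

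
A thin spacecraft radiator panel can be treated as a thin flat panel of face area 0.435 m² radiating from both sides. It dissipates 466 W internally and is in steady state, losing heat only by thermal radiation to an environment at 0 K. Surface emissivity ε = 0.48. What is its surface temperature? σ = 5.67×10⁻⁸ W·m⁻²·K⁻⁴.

T ≈ 375 K

Steady state: internal power = radiated power, P = εσA T⁴.
Radiating area A = 2·0.435 = 0.8700 m².
T⁴ = P/(εσA) = 466/(0.48·5.67×10⁻⁸·0.8700) = 1.968×10¹⁰ K⁴.
T = (1.968×10¹⁰)^(1/4).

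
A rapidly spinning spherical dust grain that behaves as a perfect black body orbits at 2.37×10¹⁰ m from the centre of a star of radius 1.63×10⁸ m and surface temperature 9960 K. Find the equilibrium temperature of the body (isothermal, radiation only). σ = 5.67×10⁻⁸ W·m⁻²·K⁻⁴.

The star's surface emits σT_*⁴; at distance d the flux is S = σT_*⁴(R_*/d)².
S = 5.67×10⁻⁸·(9960)⁴·(1.63×10⁸/2.37×10¹⁰)² = 26390 W/m².
For an isothermal sphere T⁴ = (1−a)S/(4σ) = 1.164×10¹¹ K⁴.

T ≈ 584 K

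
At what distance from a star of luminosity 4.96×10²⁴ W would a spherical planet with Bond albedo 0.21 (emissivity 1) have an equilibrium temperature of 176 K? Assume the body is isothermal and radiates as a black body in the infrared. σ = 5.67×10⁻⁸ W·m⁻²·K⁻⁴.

For an isothermal black-emitting sphere, (1−a)S·πr² = σ·4πr²·T⁴ ⇒ S = 4σT⁴/(1−a).
S = 4·5.67×10⁻⁸·(176)⁴/0.790 = 275.5 W/m².
Flux falls as S = L/(4πd²), so d = √(L/(4πS)) = √(4.96×10²⁴/(4π·275.5)).

d ≈ 3.79×10¹⁰ m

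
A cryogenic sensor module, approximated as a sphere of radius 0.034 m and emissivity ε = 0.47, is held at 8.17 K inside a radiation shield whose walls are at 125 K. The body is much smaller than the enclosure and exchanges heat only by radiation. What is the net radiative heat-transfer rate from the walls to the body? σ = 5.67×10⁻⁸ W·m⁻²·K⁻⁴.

P_net ≈ 0.0945 W

For a small grey body in a large enclosure: P_net = εσA(T_body⁴ − T_wall⁴).
A = 4πr² = 0.01453 m²; T_body⁴ − T_wall⁴ = 4455 − 2.441×10⁸ = -2.441×10⁸ K⁴.
|P_net| = 0.47·5.67×10⁻⁸·0.01453·2.441×10⁸.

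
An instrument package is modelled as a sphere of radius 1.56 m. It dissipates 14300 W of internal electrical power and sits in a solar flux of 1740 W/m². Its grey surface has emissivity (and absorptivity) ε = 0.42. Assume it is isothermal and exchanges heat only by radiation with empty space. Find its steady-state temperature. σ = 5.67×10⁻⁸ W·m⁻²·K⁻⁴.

At steady state, absorbed solar power + internal power = radiated power.
Absorbed: α·S·A_cross = 0.42·1740·7.645 = 5587 W (cross-section πr²).
Total input = 5587 + 14300 = 19890 W.
Radiated: εσ·A_surf·T⁴ with A_surf = 4πr² = 30.58 m².
T⁴ = 19890/(0.42·5.67×10⁻⁸·30.58) = 2.731×10¹⁰ K⁴.

T ≈ 407 K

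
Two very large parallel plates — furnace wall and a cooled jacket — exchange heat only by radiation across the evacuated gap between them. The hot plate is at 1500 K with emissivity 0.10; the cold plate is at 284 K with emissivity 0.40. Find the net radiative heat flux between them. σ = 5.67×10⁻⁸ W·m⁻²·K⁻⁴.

q ≈ 24900 W/m²

For two infinite grey parallel plates, q = σ(T₁⁴ − T₂⁴)/(1/ε₁ + 1/ε₂ − 1).
T₁⁴ − T₂⁴ = 5.062×10¹² − 6.505×10⁹ = 5.056×10¹² K⁴.
1/ε₁ + 1/ε₂ − 1 = 10.00 + 2.500 − 1 = 11.50.
q = 5.67×10⁻⁸ × 5.056×10¹² / 11.50.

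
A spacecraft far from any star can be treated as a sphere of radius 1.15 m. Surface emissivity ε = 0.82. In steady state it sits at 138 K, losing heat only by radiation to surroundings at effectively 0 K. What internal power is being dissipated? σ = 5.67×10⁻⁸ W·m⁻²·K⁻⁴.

Steady state: P = εσA T⁴.
A = 4πr² = 16.62 m²; T⁴ = (138)⁴ = 3.627×10⁸ K⁴.
P = 0.82 × 5.67×10⁻⁸ × 16.62 × 3.627×10⁸.

P ≈ 280 W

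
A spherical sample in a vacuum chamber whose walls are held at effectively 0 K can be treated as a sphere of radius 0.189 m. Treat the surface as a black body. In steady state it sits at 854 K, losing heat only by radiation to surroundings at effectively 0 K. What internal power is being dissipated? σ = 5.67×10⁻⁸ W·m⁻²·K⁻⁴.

P ≈ 13500 W

Steady state: P = εσA T⁴.
A = 4πr² = 0.4489 m²; T⁴ = (854)⁴ = 5.319×10¹¹ K⁴.
P = 1.0 × 5.67×10⁻⁸ × 0.4489 × 5.319×10¹¹.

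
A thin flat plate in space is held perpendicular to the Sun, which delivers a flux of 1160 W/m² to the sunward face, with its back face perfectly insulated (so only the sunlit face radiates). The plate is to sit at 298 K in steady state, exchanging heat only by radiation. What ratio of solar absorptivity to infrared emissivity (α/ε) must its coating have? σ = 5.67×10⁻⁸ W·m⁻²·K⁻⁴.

α/ε ≈ 0.385

Balance: αS·A = εσ·1A·T⁴ ⇒ α/ε = σT⁴/S.
α/ε = 5.67×10⁻⁸·(298)⁴/1160 = 5.67×10⁻⁸·7.886×10⁹/1160.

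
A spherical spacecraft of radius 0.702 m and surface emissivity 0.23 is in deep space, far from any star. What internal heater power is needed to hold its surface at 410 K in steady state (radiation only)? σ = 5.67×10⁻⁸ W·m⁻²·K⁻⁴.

P = εσ·4πr²·T⁴.
4πr² = 6.193 m²; T⁴ = 2.826×10¹⁰ K⁴.
P = 0.23·5.67×10⁻⁸·6.193·2.826×10¹⁰.

P ≈ 2280 W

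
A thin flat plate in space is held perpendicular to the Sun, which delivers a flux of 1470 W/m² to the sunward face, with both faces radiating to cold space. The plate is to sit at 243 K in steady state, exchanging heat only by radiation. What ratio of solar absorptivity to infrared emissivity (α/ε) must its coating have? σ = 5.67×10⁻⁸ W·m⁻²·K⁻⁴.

Balance: αS·A = εσ·2A·T⁴ ⇒ α/ε = 2σT⁴/S.
α/ε = 2·5.67×10⁻⁸·(243)⁴/1470 = 2·5.67×10⁻⁸·3.487×10⁹/1470.

α/ε ≈ 0.269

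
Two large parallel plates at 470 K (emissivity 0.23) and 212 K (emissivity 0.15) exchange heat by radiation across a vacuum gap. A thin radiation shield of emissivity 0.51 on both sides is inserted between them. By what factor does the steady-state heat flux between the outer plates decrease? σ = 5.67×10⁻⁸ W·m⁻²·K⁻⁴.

Without shield: q₀ = σΔ(T⁴)/(1/ε₁+1/ε₂−1) with denominator 10.01.
With shield the two gaps are in series; the resistances add: (1/ε₁+1/ε_s−1)+(1/ε_s+1/ε₂−1) = 5.309+7.627 = 12.94.
Heat-flux ratio q₀/q = 12.94/10.01.

factor ≈ 1.29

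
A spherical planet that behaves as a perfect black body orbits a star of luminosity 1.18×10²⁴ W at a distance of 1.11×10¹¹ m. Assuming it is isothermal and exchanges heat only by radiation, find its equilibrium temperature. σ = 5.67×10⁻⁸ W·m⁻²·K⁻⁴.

First find the stellar flux at distance d: S = L/(4πd²) = 1.18×10²⁴/(4π·(1.11×10¹¹)²) = 7.621 W/m².
For an isothermal sphere, absorbed (1−a)S·πr² = emitted σ·4πr²·T⁴, so T⁴ = (1−a)S/(4σ).
T⁴ = 1.00·7.621/(4·5.67×10⁻⁸) = 3.360×10⁷ K⁴.

T ≈ 76.1 K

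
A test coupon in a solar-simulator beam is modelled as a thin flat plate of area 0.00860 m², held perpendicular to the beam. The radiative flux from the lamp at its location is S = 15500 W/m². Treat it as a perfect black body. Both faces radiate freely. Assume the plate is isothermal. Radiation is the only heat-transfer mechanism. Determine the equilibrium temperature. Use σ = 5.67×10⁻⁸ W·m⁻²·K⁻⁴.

At equilibrium, absorbed power = emitted power.
Absorbing cross-section = A = 0.008600 m²; emitting surface = 2A = 0.01720 m² (ratio 2).
S·A_cross = εσ·A_surf·T⁴  ⇒  T⁴ = S/(2σ).
T⁴ = 1.00·15500/(2·5.67×10⁻⁸) = 1.367×10¹¹ K⁴.
T = (1.367×10¹¹)^(1/4).

T ≈ 608 K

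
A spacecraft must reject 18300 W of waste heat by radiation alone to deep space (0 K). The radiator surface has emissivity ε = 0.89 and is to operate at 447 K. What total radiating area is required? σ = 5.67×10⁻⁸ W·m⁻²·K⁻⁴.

P = εσA T⁴ ⇒ A = P/(εσT⁴).
T⁴ = 3.992×10¹⁰ K⁴.
A = 18300/(0.89 × 5.67×10⁻⁸ × 3.992×10¹⁰).

A ≈ 9.08 m²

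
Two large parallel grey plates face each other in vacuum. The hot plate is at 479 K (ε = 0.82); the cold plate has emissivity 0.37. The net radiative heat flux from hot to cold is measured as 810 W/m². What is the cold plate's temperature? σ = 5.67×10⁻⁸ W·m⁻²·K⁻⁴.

q = σ(T₁⁴ − T₂⁴)/(1/ε₁ + 1/ε₂ − 1); denominator = 2.922.
T₂⁴ = T₁⁴ − q·(1/ε₁+1/ε₂−1)/σ = 5.264×10¹⁰ − 810·2.922/5.67×10⁻⁸
    = 1.090×10¹⁰ K⁴.

T₂ ≈ 323 K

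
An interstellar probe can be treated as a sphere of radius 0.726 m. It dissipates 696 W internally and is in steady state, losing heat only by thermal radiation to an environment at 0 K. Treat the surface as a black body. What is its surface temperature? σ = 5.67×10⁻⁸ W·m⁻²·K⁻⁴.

T ≈ 207 K

Steady state: internal power = radiated power, P = εσA T⁴.
Radiating area A = 4πr² = 6.623 m².
T⁴ = P/(εσA) = 696/(1.0·5.67×10⁻⁸·6.623) = 1.853×10⁹ K⁴.
T = (1.853×10⁹)^(1/4).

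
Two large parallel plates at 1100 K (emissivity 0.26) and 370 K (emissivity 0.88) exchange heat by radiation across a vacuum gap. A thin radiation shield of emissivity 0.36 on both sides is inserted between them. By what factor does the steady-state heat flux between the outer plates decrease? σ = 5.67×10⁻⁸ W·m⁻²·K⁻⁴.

Without shield: q₀ = σΔ(T⁴)/(1/ε₁+1/ε₂−1) with denominator 3.983.
With shield the two gaps are in series; the resistances add: (1/ε₁+1/ε_s−1)+(1/ε_s+1/ε₂−1) = 5.624+2.914 = 8.538.
Heat-flux ratio q₀/q = 8.538/3.983.

factor ≈ 2.14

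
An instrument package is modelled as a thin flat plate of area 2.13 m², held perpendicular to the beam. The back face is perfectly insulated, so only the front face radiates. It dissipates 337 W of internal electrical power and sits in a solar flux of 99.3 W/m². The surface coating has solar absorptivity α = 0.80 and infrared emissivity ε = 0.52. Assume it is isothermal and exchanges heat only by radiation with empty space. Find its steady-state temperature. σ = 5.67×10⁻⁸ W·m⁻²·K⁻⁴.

T ≈ 300 K

At steady state, absorbed solar power + internal power = radiated power.
Absorbed: α·S·A_cross = 0.80·99.3·2.130 = 169.2 W (cross-section A).
Total input = 169.2 + 337 = 506.2 W.
Radiated: εσ·A_surf·T⁴ with A_surf = A = 2.130 m².
T⁴ = 506.2/(0.52·5.67×10⁻⁸·2.130) = 8.061×10⁹ K⁴.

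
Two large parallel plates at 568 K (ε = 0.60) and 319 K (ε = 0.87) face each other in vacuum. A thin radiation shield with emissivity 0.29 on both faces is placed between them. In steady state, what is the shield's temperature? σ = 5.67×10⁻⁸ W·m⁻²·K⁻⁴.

In steady state the net flux on the hot side equals that on the cold side.
σ(T₁⁴−T_s⁴)/D₁ = σ(T_s⁴−T₂⁴)/D₂, with D₁ = 1/ε₁+1/ε_s−1 = 4.115, D₂ = 1/ε_s+1/ε₂−1 = 3.598.
Solve for T_s⁴: T_s⁴ = (D₂·T₁⁴ + D₁·T₂⁴)/(D₁+D₂) = 5.408×10¹⁰ K⁴.

T_s ≈ 482 K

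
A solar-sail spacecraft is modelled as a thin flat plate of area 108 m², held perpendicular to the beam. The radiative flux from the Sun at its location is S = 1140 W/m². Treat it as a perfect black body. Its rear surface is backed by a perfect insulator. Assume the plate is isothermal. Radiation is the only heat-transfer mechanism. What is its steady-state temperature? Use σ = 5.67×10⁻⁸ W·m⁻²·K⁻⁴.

T ≈ 377 K

At equilibrium, absorbed power = emitted power.
Absorbing cross-section = A = 108.0 m²; emitting surface = A = 108.0 m² (ratio 1).
S·A_cross = εσ·A_surf·T⁴  ⇒  T⁴ = S/(1σ).
T⁴ = 1.00·1140/(1·5.67×10⁻⁸) = 2.011×10¹⁰ K⁴.
T = (2.011×10¹⁰)^(1/4).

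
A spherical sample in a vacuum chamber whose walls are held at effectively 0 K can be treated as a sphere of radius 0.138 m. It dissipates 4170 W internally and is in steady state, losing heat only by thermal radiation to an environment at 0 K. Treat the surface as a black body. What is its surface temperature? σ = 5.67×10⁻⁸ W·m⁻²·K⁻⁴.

T ≈ 745 K

Steady state: internal power = radiated power, P = εσA T⁴.
Radiating area A = 4πr² = 0.2393 m².
T⁴ = P/(εσA) = 4170/(1.0·5.67×10⁻⁸·0.2393) = 3.073×10¹¹ K⁴.
T = (3.073×10¹¹)^(1/4).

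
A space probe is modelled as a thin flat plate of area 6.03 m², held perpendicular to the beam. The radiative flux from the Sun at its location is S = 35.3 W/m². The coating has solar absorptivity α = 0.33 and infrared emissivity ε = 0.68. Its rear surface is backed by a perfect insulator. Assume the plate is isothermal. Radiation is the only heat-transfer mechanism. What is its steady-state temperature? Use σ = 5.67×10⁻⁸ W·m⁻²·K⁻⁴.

At equilibrium, absorbed power = emitted power.
Absorbing cross-section = A = 6.030 m²; emitting surface = A = 6.030 m² (ratio 1).
αS·A_cross = εσ·A_surf·T⁴  ⇒  T⁴ = αS/(ε·1σ).
T⁴ = 0.330·35.3/(0.68·1·5.67×10⁻⁸) = 3.021×10⁸ K⁴.
T = (3.021×10⁸)^(1/4).

T ≈ 132 K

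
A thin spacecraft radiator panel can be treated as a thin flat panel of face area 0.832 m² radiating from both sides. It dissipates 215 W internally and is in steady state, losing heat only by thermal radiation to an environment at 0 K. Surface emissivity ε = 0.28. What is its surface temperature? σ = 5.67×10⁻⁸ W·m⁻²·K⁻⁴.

Steady state: internal power = radiated power, P = εσA T⁴.
Radiating area A = 2·0.832 = 1.664 m².
T⁴ = P/(εσA) = 215/(0.28·5.67×10⁻⁸·1.664) = 8.138×10⁹ K⁴.
T = (8.138×10⁹)^(1/4).

T ≈ 300 K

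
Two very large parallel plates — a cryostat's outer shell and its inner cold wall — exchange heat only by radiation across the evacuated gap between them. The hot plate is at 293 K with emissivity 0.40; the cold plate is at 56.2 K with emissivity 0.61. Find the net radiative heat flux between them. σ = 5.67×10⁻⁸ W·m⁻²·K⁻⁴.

q ≈ 133 W/m²

For two infinite grey parallel plates, q = σ(T₁⁴ − T₂⁴)/(1/ε₁ + 1/ε₂ − 1).
T₁⁴ − T₂⁴ = 7.370×10⁹ − 9.976×10⁶ = 7.360×10⁹ K⁴.
1/ε₁ + 1/ε₂ − 1 = 2.500 + 1.639 − 1 = 3.139.
q = 5.67×10⁻⁸ × 7.360×10⁹ / 3.139.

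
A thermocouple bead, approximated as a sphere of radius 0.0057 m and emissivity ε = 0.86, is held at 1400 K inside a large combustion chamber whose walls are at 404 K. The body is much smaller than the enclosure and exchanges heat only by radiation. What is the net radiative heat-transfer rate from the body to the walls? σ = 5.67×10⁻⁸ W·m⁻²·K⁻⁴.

For a small grey body in a large enclosure: P_net = εσA(T_body⁴ − T_wall⁴).
A = 4πr² = 4.083×10⁻⁴ m²; T_body⁴ − T_wall⁴ = 3.842×10¹² − 2.664×10¹⁰ = 3.815×10¹² K⁴.
|P_net| = 0.86·5.67×10⁻⁸·4.083×10⁻⁴·3.815×10¹².

P_net ≈ 76.0 W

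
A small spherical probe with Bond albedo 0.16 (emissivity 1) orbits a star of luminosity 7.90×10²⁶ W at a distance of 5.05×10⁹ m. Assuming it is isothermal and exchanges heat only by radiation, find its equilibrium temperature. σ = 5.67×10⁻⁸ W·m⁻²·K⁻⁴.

First find the stellar flux at distance d: S = L/(4πd²) = 7.90×10²⁶/(4π·(5.05×10⁹)²) = 2.465×10⁶ W/m².
For an isothermal sphere, absorbed (1−a)S·πr² = emitted σ·4πr²·T⁴, so T⁴ = (1−a)S/(4σ).
T⁴ = 0.840·2.465×10⁶/(4·5.67×10⁻⁸) = 9.130×10¹² K⁴.

T ≈ 1740 K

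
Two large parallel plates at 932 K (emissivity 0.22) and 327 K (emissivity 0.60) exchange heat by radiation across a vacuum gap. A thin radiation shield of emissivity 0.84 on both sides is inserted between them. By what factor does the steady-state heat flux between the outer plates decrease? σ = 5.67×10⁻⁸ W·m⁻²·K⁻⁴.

Without shield: q₀ = σΔ(T⁴)/(1/ε₁+1/ε₂−1) with denominator 5.212.
With shield the two gaps are in series; the resistances add: (1/ε₁+1/ε_s−1)+(1/ε_s+1/ε₂−1) = 4.736+1.857 = 6.593.
Heat-flux ratio q₀/q = 6.593/5.212.

factor ≈ 1.26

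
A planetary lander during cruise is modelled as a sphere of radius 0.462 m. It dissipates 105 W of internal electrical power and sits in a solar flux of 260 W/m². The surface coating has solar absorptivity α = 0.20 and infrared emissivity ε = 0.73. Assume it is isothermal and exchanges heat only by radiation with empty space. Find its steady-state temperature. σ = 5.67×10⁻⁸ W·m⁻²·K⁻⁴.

T ≈ 188 K

At steady state, absorbed solar power + internal power = radiated power.
Absorbed: α·S·A_cross = 0.20·260·0.6706 = 34.87 W (cross-section πr²).
Total input = 34.87 + 105 = 139.9 W.
Radiated: εσ·A_surf·T⁴ with A_surf = 4πr² = 2.682 m².
T⁴ = 139.9/(0.73·5.67×10⁻⁸·2.682) = 1.260×10⁹ K⁴.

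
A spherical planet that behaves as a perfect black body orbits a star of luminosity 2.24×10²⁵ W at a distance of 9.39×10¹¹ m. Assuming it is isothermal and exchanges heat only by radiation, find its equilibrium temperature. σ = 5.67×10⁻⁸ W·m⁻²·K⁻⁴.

T ≈ 54.6 K

First find the stellar flux at distance d: S = L/(4πd²) = 2.24×10²⁵/(4π·(9.39×10¹¹)²) = 2.022 W/m².
For an isothermal sphere, absorbed (1−a)S·πr² = emitted σ·4πr²·T⁴, so T⁴ = (1−a)S/(4σ).
T⁴ = 1.00·2.022/(4·5.67×10⁻⁸) = 8.914×10⁶ K⁴.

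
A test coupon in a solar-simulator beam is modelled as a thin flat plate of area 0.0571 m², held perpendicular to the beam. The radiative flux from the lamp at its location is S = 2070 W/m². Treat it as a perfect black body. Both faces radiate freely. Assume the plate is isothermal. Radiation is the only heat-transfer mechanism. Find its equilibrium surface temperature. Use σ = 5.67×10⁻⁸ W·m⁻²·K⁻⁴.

T ≈ 368 K

At equilibrium, absorbed power = emitted power.
Absorbing cross-section = A = 0.05710 m²; emitting surface = 2A = 0.1142 m² (ratio 2).
S·A_cross = εσ·A_surf·T⁴  ⇒  T⁴ = S/(2σ).
T⁴ = 1.00·2070/(2·5.67×10⁻⁸) = 1.825×10¹⁰ K⁴.
T = (1.825×10¹⁰)^(1/4).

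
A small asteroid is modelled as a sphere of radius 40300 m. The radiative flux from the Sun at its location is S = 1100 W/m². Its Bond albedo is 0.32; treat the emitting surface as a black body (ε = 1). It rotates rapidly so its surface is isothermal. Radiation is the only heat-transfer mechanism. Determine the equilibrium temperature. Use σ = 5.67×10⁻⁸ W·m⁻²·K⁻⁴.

At equilibrium, absorbed power = emitted power.
Absorbing cross-section = πr² = 5.102×10⁹ m²; emitting surface = 4πr² = 2.041×10¹⁰ m² (ratio 4).
(1−a)S·A_cross = εσ·A_surf·T⁴  ⇒  T⁴ = (1−a)S/(4σ).
T⁴ = 0.680·1100/(4·5.67×10⁻⁸) = 3.298×10⁹ K⁴.
T = (3.298×10⁹)^(1/4).

T ≈ 240 K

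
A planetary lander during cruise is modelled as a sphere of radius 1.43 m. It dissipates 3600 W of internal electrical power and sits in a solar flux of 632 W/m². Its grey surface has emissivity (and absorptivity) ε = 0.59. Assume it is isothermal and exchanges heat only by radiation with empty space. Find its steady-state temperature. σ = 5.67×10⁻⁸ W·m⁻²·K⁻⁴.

T ≈ 289 K

At steady state, absorbed solar power + internal power = radiated power.
Absorbed: α·S·A_cross = 0.59·632·6.424 = 2395 W (cross-section πr²).
Total input = 2395 + 3600 = 5995 W.
Radiated: εσ·A_surf·T⁴ with A_surf = 4πr² = 25.70 m².
T⁴ = 5995/(0.59·5.67×10⁻⁸·25.70) = 6.974×10⁹ K⁴.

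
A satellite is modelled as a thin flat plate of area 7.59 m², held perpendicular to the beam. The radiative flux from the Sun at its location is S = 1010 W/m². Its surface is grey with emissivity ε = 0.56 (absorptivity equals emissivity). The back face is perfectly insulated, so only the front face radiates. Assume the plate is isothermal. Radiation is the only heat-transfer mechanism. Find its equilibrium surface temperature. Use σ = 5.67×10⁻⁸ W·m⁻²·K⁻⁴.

At equilibrium, absorbed power = emitted power.
Absorbing cross-section = A = 7.590 m²; emitting surface = A = 7.590 m² (ratio 1).
εS·A_cross = εσ·A_surf·T⁴  ⇒  T⁴ = S/(1σ)   (ε cancels).
T⁴ = 1010/(1·5.67×10⁻⁸) = 1.781×10¹⁰ K⁴.
T = (1.781×10¹⁰)^(1/4).

T ≈ 365 K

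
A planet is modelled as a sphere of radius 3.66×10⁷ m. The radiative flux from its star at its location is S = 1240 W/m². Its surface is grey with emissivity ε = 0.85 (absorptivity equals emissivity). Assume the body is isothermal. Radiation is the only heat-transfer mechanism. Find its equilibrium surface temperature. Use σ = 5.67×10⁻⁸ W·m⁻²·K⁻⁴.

T ≈ 272 K

At equilibrium, absorbed power = emitted power.
Absorbing cross-section = πr² = 4.208×10¹⁵ m²; emitting surface = 4πr² = 1.683×10¹⁶ m² (ratio 4).
εS·A_cross = εσ·A_surf·T⁴  ⇒  T⁴ = S/(4σ)   (ε cancels).
T⁴ = 1240/(4·5.67×10⁻⁸) = 5.467×10⁹ K⁴.
T = (5.467×10⁹)^(1/4).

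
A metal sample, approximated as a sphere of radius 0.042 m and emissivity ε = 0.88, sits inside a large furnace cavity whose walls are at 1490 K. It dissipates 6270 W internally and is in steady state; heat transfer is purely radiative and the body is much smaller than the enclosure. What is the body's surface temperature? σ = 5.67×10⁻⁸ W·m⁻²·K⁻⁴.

For a small grey body in a large enclosure, net radiated power = εσA(T⁴ − T_w⁴).
Steady state: P = εσA(T⁴ − T_w⁴) with A = 4πr² = 0.02217 m².
T⁴ = P/(εσA) + T_w⁴ = 6270/(0.88·5.67×10⁻⁸·0.02217) + (1490)⁴
    = 5.669×10¹² + 4.929×10¹² = 1.060×10¹³ K⁴.

T ≈ 1800 K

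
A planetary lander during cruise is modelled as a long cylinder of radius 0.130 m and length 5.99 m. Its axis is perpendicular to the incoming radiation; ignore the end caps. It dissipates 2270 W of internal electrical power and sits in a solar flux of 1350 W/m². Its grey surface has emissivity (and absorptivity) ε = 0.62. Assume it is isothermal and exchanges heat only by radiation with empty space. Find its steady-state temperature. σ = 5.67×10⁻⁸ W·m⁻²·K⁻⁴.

At steady state, absorbed solar power + internal power = radiated power.
Absorbed: α·S·A_cross = 0.62·1350·1.557 = 1304 W (cross-section 2rL).
Total input = 1304 + 2270 = 3574 W.
Radiated: εσ·A_surf·T⁴ with A_surf = 2πrL = 4.893 m².
T⁴ = 3574/(0.62·5.67×10⁻⁸·4.893) = 2.078×10¹⁰ K⁴.

T ≈ 380 K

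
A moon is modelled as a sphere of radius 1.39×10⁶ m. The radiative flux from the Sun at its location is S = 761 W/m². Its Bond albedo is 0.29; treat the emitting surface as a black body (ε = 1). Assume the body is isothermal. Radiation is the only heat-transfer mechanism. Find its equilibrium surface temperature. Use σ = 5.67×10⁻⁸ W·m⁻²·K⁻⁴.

At equilibrium, absorbed power = emitted power.
Absorbing cross-section = πr² = 6.070×10¹² m²; emitting surface = 4πr² = 2.428×10¹³ m² (ratio 4).
(1−a)S·A_cross = εσ·A_surf·T⁴  ⇒  T⁴ = (1−a)S/(4σ).
T⁴ = 0.710·761/(4·5.67×10⁻⁸) = 2.382×10⁹ K⁴.
T = (2.382×10⁹)^(1/4).

T ≈ 221 K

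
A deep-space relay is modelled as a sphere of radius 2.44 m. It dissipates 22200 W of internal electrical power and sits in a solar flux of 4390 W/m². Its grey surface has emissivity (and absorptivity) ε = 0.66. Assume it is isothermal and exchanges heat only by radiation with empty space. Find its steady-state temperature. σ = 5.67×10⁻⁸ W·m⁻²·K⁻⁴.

T ≈ 406 K

At steady state, absorbed solar power + internal power = radiated power.
Absorbed: α·S·A_cross = 0.66·4390·18.70 = 54190 W (cross-section πr²).
Total input = 54190 + 22200 = 76390 W.
Radiated: εσ·A_surf·T⁴ with A_surf = 4πr² = 74.82 m².
T⁴ = 76390/(0.66·5.67×10⁻⁸·74.82) = 2.729×10¹⁰ K⁴.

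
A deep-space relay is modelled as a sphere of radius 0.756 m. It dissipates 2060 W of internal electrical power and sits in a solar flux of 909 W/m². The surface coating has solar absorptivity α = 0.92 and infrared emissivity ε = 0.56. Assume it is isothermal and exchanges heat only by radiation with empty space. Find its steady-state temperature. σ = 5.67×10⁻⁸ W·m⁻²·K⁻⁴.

T ≈ 354 K

At steady state, absorbed solar power + internal power = radiated power.
Absorbed: α·S·A_cross = 0.92·909·1.796 = 1502 W (cross-section πr²).
Total input = 1502 + 2060 = 3562 W.
Radiated: εσ·A_surf·T⁴ with A_surf = 4πr² = 7.182 m².
T⁴ = 3562/(0.56·5.67×10⁻⁸·7.182) = 1.562×10¹⁰ K⁴.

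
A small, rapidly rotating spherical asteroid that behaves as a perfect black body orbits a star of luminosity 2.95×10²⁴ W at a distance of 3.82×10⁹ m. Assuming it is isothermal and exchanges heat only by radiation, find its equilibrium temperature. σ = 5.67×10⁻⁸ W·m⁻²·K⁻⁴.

First find the stellar flux at distance d: S = L/(4πd²) = 2.95×10²⁴/(4π·(3.82×10⁹)²) = 16090 W/m².
For an isothermal sphere, absorbed (1−a)S·πr² = emitted σ·4πr²·T⁴, so T⁴ = (1−a)S/(4σ).
T⁴ = 1.00·16090/(4·5.67×10⁻⁸) = 7.093×10¹⁰ K⁴.

T ≈ 516 K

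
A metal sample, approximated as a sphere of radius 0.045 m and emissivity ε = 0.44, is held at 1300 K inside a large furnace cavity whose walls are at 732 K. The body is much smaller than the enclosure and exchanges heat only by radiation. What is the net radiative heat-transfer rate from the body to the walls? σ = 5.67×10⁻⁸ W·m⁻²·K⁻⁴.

For a small grey body in a large enclosure: P_net = εσA(T_body⁴ − T_wall⁴).
A = 4πr² = 0.02545 m²; T_body⁴ − T_wall⁴ = 2.856×10¹² − 2.871×10¹¹ = 2.569×10¹² K⁴.
|P_net| = 0.44·5.67×10⁻⁸·0.02545·2.569×10¹².

P_net ≈ 1630 W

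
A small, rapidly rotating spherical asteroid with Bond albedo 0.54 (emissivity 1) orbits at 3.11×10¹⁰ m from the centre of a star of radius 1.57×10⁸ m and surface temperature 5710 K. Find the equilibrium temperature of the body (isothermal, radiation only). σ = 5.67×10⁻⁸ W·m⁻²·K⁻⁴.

T ≈ 236 K

The star's surface emits σT_*⁴; at distance d the flux is S = σT_*⁴(R_*/d)².
S = 5.67×10⁻⁸·(5710)⁴·(1.57×10⁸/3.11×10¹⁰)² = 1536 W/m².
For an isothermal sphere T⁴ = (1−a)S/(4σ) = 3.115×10⁹ K⁴.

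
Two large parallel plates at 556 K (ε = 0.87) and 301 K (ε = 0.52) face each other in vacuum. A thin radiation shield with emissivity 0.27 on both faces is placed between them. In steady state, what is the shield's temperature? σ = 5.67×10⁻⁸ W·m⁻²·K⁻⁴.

In steady state the net flux on the hot side equals that on the cold side.
σ(T₁⁴−T_s⁴)/D₁ = σ(T_s⁴−T₂⁴)/D₂, with D₁ = 1/ε₁+1/ε_s−1 = 3.853, D₂ = 1/ε_s+1/ε₂−1 = 4.627.
Solve for T_s⁴: T_s⁴ = (D₂·T₁⁴ + D₁·T₂⁴)/(D₁+D₂) = 5.587×10¹⁰ K⁴.

T_s ≈ 486 K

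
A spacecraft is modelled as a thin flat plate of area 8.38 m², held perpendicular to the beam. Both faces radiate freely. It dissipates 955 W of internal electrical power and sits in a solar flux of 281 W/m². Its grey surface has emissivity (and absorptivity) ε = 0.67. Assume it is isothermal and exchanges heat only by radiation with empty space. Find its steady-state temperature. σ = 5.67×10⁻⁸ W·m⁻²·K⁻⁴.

T ≈ 251 K

At steady state, absorbed solar power + internal power = radiated power.
Absorbed: α·S·A_cross = 0.67·281·8.380 = 1578 W (cross-section A).
Total input = 1578 + 955 = 2533 W.
Radiated: εσ·A_surf·T⁴ with A_surf = 2A = 16.76 m².
T⁴ = 2533/(0.67·5.67×10⁻⁸·16.76) = 3.978×10⁹ K⁴.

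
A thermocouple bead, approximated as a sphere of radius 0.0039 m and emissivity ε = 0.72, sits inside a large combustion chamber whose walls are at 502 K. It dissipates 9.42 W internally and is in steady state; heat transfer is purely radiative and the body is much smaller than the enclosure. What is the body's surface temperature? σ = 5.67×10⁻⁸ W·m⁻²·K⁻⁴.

T ≈ 1060 K

For a small grey body in a large enclosure, net radiated power = εσA(T⁴ − T_w⁴).
Steady state: P = εσA(T⁴ − T_w⁴) with A = 4πr² = 1.911×10⁻⁴ m².
T⁴ = P/(εσA) + T_w⁴ = 9.42/(0.72·5.67×10⁻⁸·1.911×10⁻⁴) + (502)⁴
    = 1.207×10¹² + 6.351×10¹⁰ = 1.271×10¹² K⁴.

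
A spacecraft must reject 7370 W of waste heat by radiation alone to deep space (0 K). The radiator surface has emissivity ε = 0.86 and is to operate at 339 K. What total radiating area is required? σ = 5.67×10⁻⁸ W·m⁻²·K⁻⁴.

P = εσA T⁴ ⇒ A = P/(εσT⁴).
T⁴ = 1.321×10¹⁰ K⁴.
A = 7370/(0.86 × 5.67×10⁻⁸ × 1.321×10¹⁰).

A ≈ 11.4 m²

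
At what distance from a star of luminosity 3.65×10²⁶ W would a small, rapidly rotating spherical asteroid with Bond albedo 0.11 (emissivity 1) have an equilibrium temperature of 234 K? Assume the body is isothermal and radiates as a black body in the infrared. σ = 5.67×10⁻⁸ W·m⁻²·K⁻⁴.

For an isothermal black-emitting sphere, (1−a)S·πr² = σ·4πr²·T⁴ ⇒ S = 4σT⁴/(1−a).
S = 4·5.67×10⁻⁸·(234)⁴/0.890 = 764.0 W/m².
Flux falls as S = L/(4πd²), so d = √(L/(4πS)) = √(3.65×10²⁶/(4π·764.0)).

d ≈ 1.95×10¹¹ m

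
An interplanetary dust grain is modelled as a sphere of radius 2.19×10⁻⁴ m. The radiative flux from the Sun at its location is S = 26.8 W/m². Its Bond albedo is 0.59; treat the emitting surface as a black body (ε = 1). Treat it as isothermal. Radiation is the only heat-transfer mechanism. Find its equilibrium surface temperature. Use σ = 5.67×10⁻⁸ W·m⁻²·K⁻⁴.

T ≈ 83.4 K

At equilibrium, absorbed power = emitted power.
Absorbing cross-section = πr² = 1.507×10⁻⁷ m²; emitting surface = 4πr² = 6.027×10⁻⁷ m² (ratio 4).
(1−a)S·A_cross = εσ·A_surf·T⁴  ⇒  T⁴ = (1−a)S/(4σ).
T⁴ = 0.410·26.8/(4·5.67×10⁻⁸) = 4.845×10⁷ K⁴.
T = (4.845×10⁷)^(1/4).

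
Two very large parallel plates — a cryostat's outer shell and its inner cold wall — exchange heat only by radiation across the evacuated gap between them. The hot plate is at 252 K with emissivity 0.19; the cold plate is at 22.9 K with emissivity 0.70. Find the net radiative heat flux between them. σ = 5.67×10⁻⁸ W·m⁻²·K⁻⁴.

q ≈ 40.2 W/m²

For two infinite grey parallel plates, q = σ(T₁⁴ − T₂⁴)/(1/ε₁ + 1/ε₂ − 1).
T₁⁴ − T₂⁴ = 4.033×10⁹ − 2.750×10⁵ = 4.032×10⁹ K⁴.
1/ε₁ + 1/ε₂ − 1 = 5.263 + 1.429 − 1 = 5.692.
q = 5.67×10⁻⁸ × 4.032×10⁹ / 5.692.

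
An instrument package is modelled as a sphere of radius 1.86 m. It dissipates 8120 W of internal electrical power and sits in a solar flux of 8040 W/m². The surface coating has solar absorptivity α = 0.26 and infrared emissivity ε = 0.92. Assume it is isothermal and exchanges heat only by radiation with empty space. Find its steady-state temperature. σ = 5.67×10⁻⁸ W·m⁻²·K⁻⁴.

At steady state, absorbed solar power + internal power = radiated power.
Absorbed: α·S·A_cross = 0.26·8040·10.87 = 22720 W (cross-section πr²).
Total input = 22720 + 8120 = 30840 W.
Radiated: εσ·A_surf·T⁴ with A_surf = 4πr² = 43.47 m².
T⁴ = 30840/(0.92·5.67×10⁻⁸·43.47) = 1.360×10¹⁰ K⁴.

T ≈ 341 K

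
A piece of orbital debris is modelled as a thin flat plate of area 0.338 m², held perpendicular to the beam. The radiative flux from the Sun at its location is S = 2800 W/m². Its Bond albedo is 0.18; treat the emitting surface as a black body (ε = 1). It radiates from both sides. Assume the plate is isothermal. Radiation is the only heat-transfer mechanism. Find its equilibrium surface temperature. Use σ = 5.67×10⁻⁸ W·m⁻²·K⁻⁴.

At equilibrium, absorbed power = emitted power.
Absorbing cross-section = A = 0.3380 m²; emitting surface = 2A = 0.6760 m² (ratio 2).
(1−a)S·A_cross = εσ·A_surf·T⁴  ⇒  T⁴ = (1−a)S/(2σ).
T⁴ = 0.820·2800/(2·5.67×10⁻⁸) = 2.025×10¹⁰ K⁴.
T = (2.025×10¹⁰)^(1/4).

T ≈ 377 K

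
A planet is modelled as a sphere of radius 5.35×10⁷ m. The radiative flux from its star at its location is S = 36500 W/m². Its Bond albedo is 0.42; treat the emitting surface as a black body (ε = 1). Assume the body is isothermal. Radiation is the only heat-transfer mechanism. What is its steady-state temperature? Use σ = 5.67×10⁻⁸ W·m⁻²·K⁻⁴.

At equilibrium, absorbed power = emitted power.
Absorbing cross-section = πr² = 8.992×10¹⁵ m²; emitting surface = 4πr² = 3.597×10¹⁶ m² (ratio 4).
(1−a)S·A_cross = εσ·A_surf·T⁴  ⇒  T⁴ = (1−a)S/(4σ).
T⁴ = 0.580·36500/(4·5.67×10⁻⁸) = 9.334×10¹⁰ K⁴.
T = (9.334×10¹⁰)^(1/4).

T ≈ 553 K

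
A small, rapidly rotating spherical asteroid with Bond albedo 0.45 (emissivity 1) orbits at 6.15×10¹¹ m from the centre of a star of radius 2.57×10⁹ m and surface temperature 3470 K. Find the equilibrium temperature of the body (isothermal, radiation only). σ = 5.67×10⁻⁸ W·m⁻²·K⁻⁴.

The star's surface emits σT_*⁴; at distance d the flux is S = σT_*⁴(R_*/d)².
S = 5.67×10⁻⁸·(3470)⁴·(2.57×10⁹/6.15×10¹¹)² = 143.6 W/m².
For an isothermal sphere T⁴ = (1−a)S/(4σ) = 3.481×10⁸ K⁴.

T ≈ 137 K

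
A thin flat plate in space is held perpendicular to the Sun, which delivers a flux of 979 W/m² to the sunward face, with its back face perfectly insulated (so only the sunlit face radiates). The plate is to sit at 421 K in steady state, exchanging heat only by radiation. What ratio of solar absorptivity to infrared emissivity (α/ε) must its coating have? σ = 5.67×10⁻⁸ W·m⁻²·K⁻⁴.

α/ε ≈ 1.82

Balance: αS·A = εσ·1A·T⁴ ⇒ α/ε = σT⁴/S.
α/ε = 5.67×10⁻⁸·(421)⁴/979 = 5.67×10⁻⁸·3.141×10¹⁰/979.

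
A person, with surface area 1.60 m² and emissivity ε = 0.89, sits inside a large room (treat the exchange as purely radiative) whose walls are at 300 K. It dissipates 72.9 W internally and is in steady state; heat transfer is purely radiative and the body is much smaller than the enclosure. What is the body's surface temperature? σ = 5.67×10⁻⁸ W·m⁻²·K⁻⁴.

For a small grey body in a large enclosure, net radiated power = εσA(T⁴ − T_w⁴).
Steady state: P = εσA(T⁴ − T_w⁴) with A = 1.60 m².
T⁴ = P/(εσA) + T_w⁴ = 72.9/(0.89·5.67×10⁻⁸·1.600) + (300)⁴
    = 9.029×10⁸ + 8.100×10⁹ = 9.003×10⁹ K⁴.

T ≈ 308 K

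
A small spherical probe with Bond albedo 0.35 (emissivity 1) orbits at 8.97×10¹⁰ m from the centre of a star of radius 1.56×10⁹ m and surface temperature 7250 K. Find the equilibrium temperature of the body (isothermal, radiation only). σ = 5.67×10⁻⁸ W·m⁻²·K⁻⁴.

T ≈ 607 K

The star's surface emits σT_*⁴; at distance d the flux is S = σT_*⁴(R_*/d)².
S = 5.67×10⁻⁸·(7250)⁴·(1.56×10⁹/8.97×10¹⁰)² = 47380 W/m².
For an isothermal sphere T⁴ = (1−a)S/(4σ) = 1.358×10¹¹ K⁴.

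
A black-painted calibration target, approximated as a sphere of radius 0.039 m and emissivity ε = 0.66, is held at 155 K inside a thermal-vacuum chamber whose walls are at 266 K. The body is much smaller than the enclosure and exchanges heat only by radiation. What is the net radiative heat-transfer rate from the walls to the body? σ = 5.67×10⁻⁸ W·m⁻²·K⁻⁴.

For a small grey body in a large enclosure: P_net = εσA(T_body⁴ − T_wall⁴).
A = 4πr² = 0.01911 m²; T_body⁴ − T_wall⁴ = 5.772×10⁸ − 5.006×10⁹ = -4.429×10⁹ K⁴.
|P_net| = 0.66·5.67×10⁻⁸·0.01911·4.429×10⁹.

P_net ≈ 3.17 W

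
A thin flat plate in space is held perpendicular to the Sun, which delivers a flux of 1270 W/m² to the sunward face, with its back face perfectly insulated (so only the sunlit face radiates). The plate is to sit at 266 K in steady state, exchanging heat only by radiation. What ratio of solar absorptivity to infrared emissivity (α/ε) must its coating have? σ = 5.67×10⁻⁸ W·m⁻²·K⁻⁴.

Balance: αS·A = εσ·1A·T⁴ ⇒ α/ε = σT⁴/S.
α/ε = 5.67×10⁻⁸·(266)⁴/1270 = 5.67×10⁻⁸·5.006×10⁹/1270.

α/ε ≈ 0.224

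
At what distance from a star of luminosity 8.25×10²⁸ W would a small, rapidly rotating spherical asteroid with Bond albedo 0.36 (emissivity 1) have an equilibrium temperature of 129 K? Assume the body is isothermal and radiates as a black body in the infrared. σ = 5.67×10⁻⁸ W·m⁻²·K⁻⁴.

For an isothermal black-emitting sphere, (1−a)S·πr² = σ·4πr²·T⁴ ⇒ S = 4σT⁴/(1−a).
S = 4·5.67×10⁻⁸·(129)⁴/0.640 = 98.13 W/m².
Flux falls as S = L/(4πd²), so d = √(L/(4πS)) = √(8.25×10²⁸/(4π·98.13)).

d ≈ 8.18×10¹² m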